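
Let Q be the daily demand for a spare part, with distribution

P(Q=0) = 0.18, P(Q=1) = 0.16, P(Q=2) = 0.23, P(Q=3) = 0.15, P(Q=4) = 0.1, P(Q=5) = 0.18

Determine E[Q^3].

34.95

E[Q^3] = Σ q^3·P(Q=q)
 = 0·0.18 + 1·0.16 + 8·0.23 + 27·0.15 + 64·0.1 + 125·0.18
 = 0 + 0.16 + 1.84 + 4.05 + 6.4 + 22.5
 = 34.95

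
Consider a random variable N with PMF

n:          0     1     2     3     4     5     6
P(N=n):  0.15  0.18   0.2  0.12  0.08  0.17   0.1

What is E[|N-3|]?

1.73

E[|N-3|] = Σ |n-3|·P(N=n)
 = 3·0.15 + 2·0.18 + 1·0.2 + 0·0.12 + 1·0.08 + 2·0.17 + 3·0.1
 = 0.45 + 0.36 + 0.2 + 0 + 0.08 + 0.34 + 0.3
 = 1.73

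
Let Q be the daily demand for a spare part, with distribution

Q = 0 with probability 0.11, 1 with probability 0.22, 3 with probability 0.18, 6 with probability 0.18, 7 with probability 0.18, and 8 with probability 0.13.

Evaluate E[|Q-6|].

E[|Q-6|] = Σ |q-6|·P(Q=q)
 = 6·0.11 + 5·0.22 + 3·0.18 + 0·0.18 + 1·0.18 + 2·0.13
 = 0.66 + 1.1 + 0.54 + 0 + 0.18 + 0.26
 = 2.74

2.74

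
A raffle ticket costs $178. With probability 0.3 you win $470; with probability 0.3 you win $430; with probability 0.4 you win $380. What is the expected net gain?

244

E[payout] = 470·0.3 + 430·0.3 + 380·0.4
 = 141 + 129 + 152
 = 422
Net = 422 - 178 = 244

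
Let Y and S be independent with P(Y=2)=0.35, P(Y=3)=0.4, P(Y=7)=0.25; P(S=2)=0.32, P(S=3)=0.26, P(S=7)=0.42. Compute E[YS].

15.914

E[YS] = Σ_y Σ_s ys · P(Y=y)P(S=s)
 = 4·0.112 + 6·0.091 + 14·0.147 + 6·0.128 + 9·0.104 + 21·0.168 + 14·0.08 + 21·0.065 + 49·0.105
 = 0.448 + 0.546 + 2.058 + 0.768 + 0.936 + 3.528 + 1.12 + 1.365 + 5.145
 = 15.914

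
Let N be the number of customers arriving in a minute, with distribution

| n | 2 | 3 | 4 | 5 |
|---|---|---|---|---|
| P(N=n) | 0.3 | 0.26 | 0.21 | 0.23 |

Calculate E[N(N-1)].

9.28

E[N(N-1)] = Σ n(n-1)·P(N=n)
 = 2·0.3 + 6·0.26 + 12·0.21 + 20·0.23
 = 0.6 + 1.56 + 2.52 + 4.6
 = 9.28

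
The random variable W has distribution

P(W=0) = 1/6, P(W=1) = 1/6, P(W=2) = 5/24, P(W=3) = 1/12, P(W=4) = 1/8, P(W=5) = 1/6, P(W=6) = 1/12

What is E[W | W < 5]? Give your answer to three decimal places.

1.778

P(W < 5) = 1/6 + 1/6 + 5/24 + 1/12 + 1/8 = 3/4.
E[W | W < 5] = [0·1/6 + 1·1/6 + 2·5/24 + 3·1/12 + 4·1/8] / (3/4)
 = 4/3 / (3/4)
 = 16/9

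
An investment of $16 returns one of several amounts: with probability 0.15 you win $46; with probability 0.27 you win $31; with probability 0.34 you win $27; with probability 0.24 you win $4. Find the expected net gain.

E[payout] = 46·0.15 + 31·0.27 + 27·0.34 + 4·0.24
 = 6.9 + 8.37 + 9.18 + 0.96
 = 25.41
Net = 25.41 - 16 = 9.41

9.41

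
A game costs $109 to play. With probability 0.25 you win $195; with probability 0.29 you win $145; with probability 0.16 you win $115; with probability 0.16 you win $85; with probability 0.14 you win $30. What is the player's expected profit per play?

18

E[payout] = 195·0.25 + 145·0.29 + 115·0.16 + 85·0.16 + 30·0.14
 = 48.75 + 42.05 + 18.4 + 13.6 + 4.2
 = 127
Net = 127 - 109 = 18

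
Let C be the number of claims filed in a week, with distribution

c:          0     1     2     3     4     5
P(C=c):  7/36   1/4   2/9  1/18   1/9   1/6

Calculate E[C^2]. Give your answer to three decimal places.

E[C^2] = Σ c^2·P(C=c)
 = 0·7/36 + 1·1/4 + 4·2/9 + 9·1/18 + 16·1/9 + 25·1/6
 = 0 + 1/4 + 8/9 + 1/2 + 16/9 + 25/6
 = 91/12

7.583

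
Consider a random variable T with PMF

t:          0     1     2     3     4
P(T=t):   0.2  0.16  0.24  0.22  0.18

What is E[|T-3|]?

E[|T-3|] = Σ |t-3|·P(T=t)
 = 3·0.2 + 2·0.16 + 1·0.24 + 0·0.22 + 1·0.18
 = 0.6 + 0.32 + 0.24 + 0 + 0.18
 = 1.34

1.34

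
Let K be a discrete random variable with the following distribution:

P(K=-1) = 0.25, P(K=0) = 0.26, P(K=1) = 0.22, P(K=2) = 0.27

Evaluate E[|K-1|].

1.03

E[|K-1|] = Σ |k-1|·P(K=k)
 = 2·0.25 + 1·0.26 + 0·0.22 + 1·0.27
 = 0.5 + 0.26 + 0 + 0.27
 = 1.03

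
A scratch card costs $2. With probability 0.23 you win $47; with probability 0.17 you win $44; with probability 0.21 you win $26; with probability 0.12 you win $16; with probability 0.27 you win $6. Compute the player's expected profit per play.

25.29

E[payout] = 47·0.23 + 44·0.17 + 26·0.21 + 16·0.12 + 6·0.27
 = 10.81 + 7.48 + 5.46 + 1.92 + 1.62
 = 27.29
Net = 27.29 - 2 = 25.29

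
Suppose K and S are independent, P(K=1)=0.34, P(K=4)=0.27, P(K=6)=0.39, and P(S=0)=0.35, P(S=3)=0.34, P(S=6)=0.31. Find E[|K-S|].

E[|K-S|] = Σ_k Σ_s |k-s| · P(K=k)P(S=s)
 = 1·0.119 + 2·0.1156 + 5·0.1054 + 4·0.0945 + 1·0.0918 + 2·0.0837 + 6·0.1365 + 3·0.1326 + 0·0.1209
 = 0.119 + 0.2312 + 0.527 + 0.378 + 0.0918 + 0.1674 + 0.819 + 0.3978 + 0
 = 2.7312

2.7312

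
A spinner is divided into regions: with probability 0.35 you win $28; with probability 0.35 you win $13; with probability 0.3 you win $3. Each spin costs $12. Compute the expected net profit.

3.25

E[payout] = 28·0.35 + 13·0.35 + 3·0.3
 = 9.8 + 4.55 + 0.9
 = 15.25
Net = 15.25 - 12 = 3.25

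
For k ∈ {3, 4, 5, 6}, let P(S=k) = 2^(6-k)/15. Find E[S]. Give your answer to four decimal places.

E[S] = Σ s·P(S=s)
 = 3·8/15 + 4·4/15 + 5·2/15 + 6·1/15
 = 8/5 + 16/15 + 2/3 + 2/5
 = 56/15

3.7333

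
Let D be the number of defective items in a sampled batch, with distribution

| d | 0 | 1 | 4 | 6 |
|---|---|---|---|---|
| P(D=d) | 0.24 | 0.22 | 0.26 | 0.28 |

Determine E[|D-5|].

2.62

E[|D-5|] = Σ |d-5|·P(D=d)
 = 5·0.24 + 4·0.22 + 1·0.26 + 1·0.28
 = 1.2 + 0.88 + 0.26 + 0.28
 = 2.62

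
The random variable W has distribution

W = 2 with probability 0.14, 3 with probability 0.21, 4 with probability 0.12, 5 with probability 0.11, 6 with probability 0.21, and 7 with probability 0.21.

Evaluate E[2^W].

E[2^W] = Σ 2^w·P(W=w)
 = 4·0.14 + 8·0.21 + 16·0.12 + 32·0.11 + 64·0.21 + 128·0.21
 = 0.56 + 1.68 + 1.92 + 3.52 + 13.44 + 26.88
 = 48

48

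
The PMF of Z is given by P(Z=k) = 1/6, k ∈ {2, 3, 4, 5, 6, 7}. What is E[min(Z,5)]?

E[min(Z,5)] = Σ min(z,5)·P(Z=z)
 = 2·1/6 + 3·1/6 + 4·1/6 + 5·1/6 + 5·1/6 + 5·1/6
 = 1/3 + 1/2 + 2/3 + 5/6 + 5/6 + 5/6
 = 4

4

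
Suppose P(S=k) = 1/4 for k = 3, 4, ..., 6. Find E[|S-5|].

E[|S-5|] = Σ |s-5|·P(S=s)
 = 2·1/4 + 1·1/4 + 0·1/4 + 1·1/4
 = 1/2 + 1/4 + 0 + 1/4
 = 1

1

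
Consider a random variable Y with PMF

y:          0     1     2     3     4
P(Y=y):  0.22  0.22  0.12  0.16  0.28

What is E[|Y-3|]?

E[|Y-3|] = Σ |y-3|·P(Y=y)
 = 3·0.22 + 2·0.22 + 1·0.12 + 0·0.16 + 1·0.28
 = 0.66 + 0.44 + 0.12 + 0 + 0.28
 = 1.5

1.5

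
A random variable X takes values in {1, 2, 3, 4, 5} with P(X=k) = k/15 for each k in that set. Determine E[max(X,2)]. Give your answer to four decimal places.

3.7333

E[max(X,2)] = Σ max(x,2)·P(X=x)
 = 2·1/15 + 2·2/15 + 3·1/5 + 4·4/15 + 5·1/3
 = 2/15 + 4/15 + 3/5 + 16/15 + 5/3
 = 56/15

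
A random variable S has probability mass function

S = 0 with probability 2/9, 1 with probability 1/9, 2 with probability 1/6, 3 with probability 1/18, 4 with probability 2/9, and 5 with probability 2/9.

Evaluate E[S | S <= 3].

P(S <= 3) = 2/9 + 1/9 + 1/6 + 1/18 = 5/9.
E[S | S <= 3] = [0·2/9 + 1·1/9 + 2·1/6 + 3·1/18] / (5/9)
 = 11/18 / (5/9)
 = 11/10

1.1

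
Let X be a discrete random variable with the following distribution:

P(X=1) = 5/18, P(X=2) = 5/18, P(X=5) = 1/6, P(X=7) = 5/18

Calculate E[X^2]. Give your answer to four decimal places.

E[X^2] = Σ x^2·P(X=x)
 = 1·5/18 + 4·5/18 + 25·1/6 + 49·5/18
 = 5/18 + 10/9 + 25/6 + 245/18
 = 115/6

19.1667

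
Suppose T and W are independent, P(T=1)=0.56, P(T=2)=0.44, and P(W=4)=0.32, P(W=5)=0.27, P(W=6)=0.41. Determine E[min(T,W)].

1.44

E[min(T,W)] = Σ_t Σ_w min(t,w) · P(T=t)P(W=w)
 = 1·0.1792 + 1·0.1512 + 1·0.2296 + 2·0.1408 + 2·0.1188 + 2·0.1804
 = 0.1792 + 0.1512 + 0.2296 + 0.2816 + 0.2376 + 0.3608
 = 1.44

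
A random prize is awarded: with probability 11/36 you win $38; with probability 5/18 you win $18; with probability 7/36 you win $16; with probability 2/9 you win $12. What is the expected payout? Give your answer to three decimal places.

22.389

E[payout] = 38·11/36 + 18·5/18 + 16·7/36 + 12·2/9
 = 209/18 + 5 + 28/9 + 8/3
 = 403/18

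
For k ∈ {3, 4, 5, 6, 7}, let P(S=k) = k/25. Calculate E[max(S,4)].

5.52

E[max(S,4)] = Σ max(s,4)·P(S=s)
 = 4·3/25 + 4·4/25 + 5·1/5 + 6·6/25 + 7·7/25
 = 12/25 + 16/25 + 1 + 36/25 + 49/25
 = 138/25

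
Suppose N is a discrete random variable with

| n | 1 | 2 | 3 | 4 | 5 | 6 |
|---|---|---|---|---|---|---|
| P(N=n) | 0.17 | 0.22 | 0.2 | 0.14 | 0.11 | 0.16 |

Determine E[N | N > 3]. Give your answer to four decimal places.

P(N > 3) = 0.14 + 0.11 + 0.16 = 0.41.
E[N | N > 3] = [4·0.14 + 5·0.11 + 6·0.16] / 0.41
 = 2.07 / 0.41
 = 207/41

5.0488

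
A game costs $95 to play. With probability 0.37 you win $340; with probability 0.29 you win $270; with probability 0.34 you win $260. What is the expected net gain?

197.5

E[payout] = 340·0.37 + 270·0.29 + 260·0.34
 = 125.8 + 78.3 + 88.4
 = 292.5
Net = 292.5 - 95 = 197.5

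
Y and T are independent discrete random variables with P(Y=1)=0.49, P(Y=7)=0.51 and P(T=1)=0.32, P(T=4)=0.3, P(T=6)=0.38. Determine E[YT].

15.428

E[YT] = Σ_y Σ_t yt · P(Y=y)P(T=t)
 = 1·0.1568 + 4·0.147 + 6·0.1862 + 7·0.1632 + 28·0.153 + 42·0.1938
 = 0.1568 + 0.588 + 1.1172 + 1.1424 + 4.284 + 8.1396
 = 15.428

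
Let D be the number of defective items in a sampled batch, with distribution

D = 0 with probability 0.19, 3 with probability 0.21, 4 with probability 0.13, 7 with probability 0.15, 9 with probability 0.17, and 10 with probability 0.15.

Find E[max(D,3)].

E[max(D,3)] = Σ max(d,3)·P(D=d)
 = 3·0.19 + 3·0.21 + 4·0.13 + 7·0.15 + 9·0.17 + 10·0.15
 = 0.57 + 0.63 + 0.52 + 1.05 + 1.53 + 1.5
 = 5.8

5.8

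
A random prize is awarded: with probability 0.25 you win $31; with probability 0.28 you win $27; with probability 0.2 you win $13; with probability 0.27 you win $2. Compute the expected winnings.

18.45

E[payout] = 31·0.25 + 27·0.28 + 13·0.2 + 2·0.27
 = 7.75 + 7.56 + 2.6 + 0.54
 = 18.45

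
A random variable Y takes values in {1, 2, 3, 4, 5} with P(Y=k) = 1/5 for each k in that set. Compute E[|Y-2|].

1.4

E[|Y-2|] = Σ |y-2|·P(Y=y)
 = 1·1/5 + 0·1/5 + 1·1/5 + 2·1/5 + 3·1/5
 = 1/5 + 0 + 1/5 + 2/5 + 3/5
 = 7/5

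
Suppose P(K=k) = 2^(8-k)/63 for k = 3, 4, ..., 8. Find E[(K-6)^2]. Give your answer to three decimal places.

5.810

E[(K-6)^2] = Σ (k-6)^2·P(K=k)
 = 9·32/63 + 4·16/63 + 1·8/63 + 0·4/63 + 1·2/63 + 4·1/63
 = 32/7 + 64/63 + 8/63 + 0 + 2/63 + 4/63
 = 122/21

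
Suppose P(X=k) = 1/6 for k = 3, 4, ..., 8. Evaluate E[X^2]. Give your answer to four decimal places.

33.1667

E[X^2] = Σ x^2·P(X=x)
 = 9·1/6 + 16·1/6 + 25·1/6 + 36·1/6 + 49·1/6 + 64·1/6
 = 3/2 + 8/3 + 25/6 + 6 + 49/6 + 32/3
 = 199/6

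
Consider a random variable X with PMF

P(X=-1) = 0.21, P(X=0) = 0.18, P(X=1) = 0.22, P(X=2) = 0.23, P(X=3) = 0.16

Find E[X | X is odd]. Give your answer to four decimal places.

P(X is odd) = 0.21 + 0.22 + 0.16 = 0.59.
E[X | X is odd] = [(-1)·0.21 + 1·0.22 + 3·0.16] / 0.59
 = 0.49 / 0.59
 = 49/59

0.8305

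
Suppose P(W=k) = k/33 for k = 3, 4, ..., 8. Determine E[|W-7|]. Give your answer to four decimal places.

1.4545

E[|W-7|] = Σ |w-7|·P(W=w)
 = 4·1/11 + 3·4/33 + 2·5/33 + 1·2/11 + 0·7/33 + 1·8/33
 = 4/11 + 4/11 + 10/33 + 2/11 + 0 + 8/33
 = 16/11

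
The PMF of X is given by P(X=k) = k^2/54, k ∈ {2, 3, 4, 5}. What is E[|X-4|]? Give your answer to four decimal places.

E[|X-4|] = Σ |x-4|·P(X=x)
 = 2·2/27 + 1·1/6 + 0·8/27 + 1·25/54
 = 4/27 + 1/6 + 0 + 25/54
 = 7/9

0.7778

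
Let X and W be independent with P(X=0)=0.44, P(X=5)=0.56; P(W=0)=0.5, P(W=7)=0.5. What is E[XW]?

9.8

E[XW] = Σ_x Σ_w xw · P(X=x)P(W=w)
 = 0·0.22 + 0·0.22 + 0·0.28 + 35·0.28
 = 0 + 0 + 0 + 9.8
 = 9.8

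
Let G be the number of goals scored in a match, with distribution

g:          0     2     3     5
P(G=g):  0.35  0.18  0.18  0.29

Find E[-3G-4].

E[-3G-4] = Σ (-3g-4)·P(G=g)
 = (-4)·0.35 + (-10)·0.18 + (-13)·0.18 + (-19)·0.29
 = (-1.4) + (-1.8) + (-2.34) + (-5.51)
 = -11.05

-11.05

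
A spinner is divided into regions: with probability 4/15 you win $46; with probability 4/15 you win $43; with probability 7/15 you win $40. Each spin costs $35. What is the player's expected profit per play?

7.4

E[payout] = 46·4/15 + 43·4/15 + 40·7/15
 = 184/15 + 172/15 + 56/3
 = 212/5
Net = 212/5 - 35 = 37/5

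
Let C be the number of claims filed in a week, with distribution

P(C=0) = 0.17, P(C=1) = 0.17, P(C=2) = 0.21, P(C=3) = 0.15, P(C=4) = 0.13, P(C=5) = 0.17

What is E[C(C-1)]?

E[C(C-1)] = Σ c(c-1)·P(C=c)
 = 0·0.17 + 0·0.17 + 2·0.21 + 6·0.15 + 12·0.13 + 20·0.17
 = 0 + 0 + 0.42 + 0.9 + 1.56 + 3.4
 = 6.28

6.28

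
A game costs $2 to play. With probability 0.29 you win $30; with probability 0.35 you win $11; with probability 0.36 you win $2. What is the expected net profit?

11.27

E[payout] = 30·0.29 + 11·0.35 + 2·0.36
 = 8.7 + 3.85 + 0.72
 = 13.27
Net = 13.27 - 2 = 11.27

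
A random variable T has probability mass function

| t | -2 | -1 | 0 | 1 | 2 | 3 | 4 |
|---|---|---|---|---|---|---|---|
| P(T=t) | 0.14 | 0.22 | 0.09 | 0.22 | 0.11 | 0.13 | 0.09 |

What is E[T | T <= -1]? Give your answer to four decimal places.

P(T <= -1) = 0.14 + 0.22 = 0.36.
E[T | T <= -1] = [(-2)·0.14 + (-1)·0.22] / 0.36
 = -0.5 / 0.36
 = -25/18

-1.3889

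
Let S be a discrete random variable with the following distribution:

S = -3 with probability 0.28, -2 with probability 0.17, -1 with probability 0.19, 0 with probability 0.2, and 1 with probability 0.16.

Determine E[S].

E[S] = Σ s·P(S=s)
 = (-3)·0.28 + (-2)·0.17 + (-1)·0.19 + 0·0.2 + 1·0.16
 = (-0.84) + (-0.34) + (-0.19) + 0 + 0.16
 = -1.21

-1.21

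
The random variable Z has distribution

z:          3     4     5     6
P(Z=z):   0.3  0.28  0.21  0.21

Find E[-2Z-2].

E[-2Z-2] = Σ (-2z-2)·P(Z=z)
 = (-8)·0.3 + (-10)·0.28 + (-12)·0.21 + (-14)·0.21
 = (-2.4) + (-2.8) + (-2.52) + (-2.94)
 = -10.66

-10.66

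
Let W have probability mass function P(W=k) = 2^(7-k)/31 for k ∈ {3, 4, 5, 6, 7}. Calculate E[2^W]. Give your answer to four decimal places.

E[2^W] = Σ 2^w·P(W=w)
 = 8·16/31 + 16·8/31 + 32·4/31 + 64·2/31 + 128·1/31
 = 128/31 + 128/31 + 128/31 + 128/31 + 128/31
 = 640/31

20.6452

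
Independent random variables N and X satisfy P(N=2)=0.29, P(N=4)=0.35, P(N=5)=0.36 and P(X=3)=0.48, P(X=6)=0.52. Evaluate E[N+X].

E[N+X] = Σ_n Σ_x (n+x) · P(N=n)P(X=x)
 = 5·0.1392 + 8·0.1508 + 7·0.168 + 10·0.182 + 8·0.1728 + 11·0.1872
 = 0.696 + 1.2064 + 1.176 + 1.82 + 1.3824 + 2.0592
 = 8.34

8.34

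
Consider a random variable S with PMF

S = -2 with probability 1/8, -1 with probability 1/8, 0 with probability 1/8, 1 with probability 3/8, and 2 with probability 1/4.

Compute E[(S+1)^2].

E[(S+1)^2] = Σ (s+1)^2·P(S=s)
 = 1·1/8 + 0·1/8 + 1·1/8 + 4·3/8 + 9·1/4
 = 1/8 + 0 + 1/8 + 3/2 + 9/4
 = 4

4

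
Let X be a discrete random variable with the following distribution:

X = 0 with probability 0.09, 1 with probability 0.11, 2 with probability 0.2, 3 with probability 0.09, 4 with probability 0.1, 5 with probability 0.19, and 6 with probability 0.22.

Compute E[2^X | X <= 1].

P(X <= 1) = 0.09 + 0.11 = 0.2.
E[2^X | X <= 1] = [1·0.09 + 2·0.11] / 0.2
 = 0.31 / 0.2
 = 31/20

1.55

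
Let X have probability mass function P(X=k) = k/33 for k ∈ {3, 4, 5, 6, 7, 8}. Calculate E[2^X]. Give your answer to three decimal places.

E[2^X] = Σ 2^x·P(X=x)
 = 8·1/11 + 16·4/33 + 32·5/33 + 64·2/11 + 128·7/33 + 256·8/33
 = 8/11 + 64/33 + 160/33 + 128/11 + 896/33 + 2048/33
 = 1192/11

108.364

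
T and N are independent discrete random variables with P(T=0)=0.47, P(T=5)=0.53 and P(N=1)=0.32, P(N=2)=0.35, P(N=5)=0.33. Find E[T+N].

E[T+N] = Σ_t Σ_n (t+n) · P(T=t)P(N=n)
 = 1·0.1504 + 2·0.1645 + 5·0.1551 + 6·0.1696 + 7·0.1855 + 10·0.1749
 = 0.1504 + 0.329 + 0.7755 + 1.0176 + 1.2985 + 1.749
 = 5.32

5.32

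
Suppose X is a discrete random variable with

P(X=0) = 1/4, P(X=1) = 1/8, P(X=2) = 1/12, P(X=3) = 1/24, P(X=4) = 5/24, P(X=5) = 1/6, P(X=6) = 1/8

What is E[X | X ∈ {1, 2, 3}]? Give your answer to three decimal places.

P(X ∈ {1, 2, 3}) = 1/8 + 1/12 + 1/24 = 1/4.
E[X | X ∈ {1, 2, 3}] = [1·1/8 + 2·1/12 + 3·1/24] / (1/4)
 = 5/12 / (1/4)
 = 5/3

1.667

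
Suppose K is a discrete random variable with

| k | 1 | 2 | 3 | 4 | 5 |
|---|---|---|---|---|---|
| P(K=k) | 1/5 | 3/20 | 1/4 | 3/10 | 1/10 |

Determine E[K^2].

10.35

E[K^2] = Σ k^2·P(K=k)
 = 1·1/5 + 4·3/20 + 9·1/4 + 16·3/10 + 25·1/10
 = 1/5 + 3/5 + 9/4 + 24/5 + 5/2
 = 207/20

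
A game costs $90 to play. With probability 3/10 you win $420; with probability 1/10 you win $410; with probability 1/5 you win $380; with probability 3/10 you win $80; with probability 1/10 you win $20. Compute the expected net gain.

E[payout] = 420·3/10 + 410·1/10 + 380·1/5 + 80·3/10 + 20·1/10
 = 126 + 41 + 76 + 24 + 2
 = 269
Net = 269 - 90 = 179

179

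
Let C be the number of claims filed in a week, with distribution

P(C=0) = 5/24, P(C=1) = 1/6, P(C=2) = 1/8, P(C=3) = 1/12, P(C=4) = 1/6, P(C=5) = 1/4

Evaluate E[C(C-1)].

E[C(C-1)] = Σ c(c-1)·P(C=c)
 = 0·5/24 + 0·1/6 + 2·1/8 + 6·1/12 + 12·1/6 + 20·1/4
 = 0 + 0 + 1/4 + 1/2 + 2 + 5
 = 31/4

7.75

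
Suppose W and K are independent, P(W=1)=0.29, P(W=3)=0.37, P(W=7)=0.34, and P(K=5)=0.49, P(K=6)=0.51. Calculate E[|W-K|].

E[|W-K|] = Σ_w Σ_k |w-k| · P(W=w)P(K=k)
 = 4·0.1421 + 5·0.1479 + 2·0.1813 + 3·0.1887 + 2·0.1666 + 1·0.1734
 = 0.5684 + 0.7395 + 0.3626 + 0.5661 + 0.3332 + 0.1734
 = 2.7432

2.7432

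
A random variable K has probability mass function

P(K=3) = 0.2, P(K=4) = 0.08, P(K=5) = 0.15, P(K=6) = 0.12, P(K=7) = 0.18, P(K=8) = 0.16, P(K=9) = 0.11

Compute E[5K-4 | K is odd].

24.125

P(K is odd) = 0.2 + 0.15 + 0.18 + 0.11 = 0.64.
E[5K-4 | K is odd] = [11·0.2 + 21·0.15 + 31·0.18 + 41·0.11] / 0.64
 = 15.44 / 0.64
 = 193/8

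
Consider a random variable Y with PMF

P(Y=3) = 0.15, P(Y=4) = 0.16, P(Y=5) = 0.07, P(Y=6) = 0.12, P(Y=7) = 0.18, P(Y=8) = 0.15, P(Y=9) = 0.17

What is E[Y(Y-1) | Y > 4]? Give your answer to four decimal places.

48.1159

P(Y > 4) = 0.07 + 0.12 + 0.18 + 0.15 + 0.17 = 0.69.
E[Y(Y-1) | Y > 4] = [20·0.07 + 30·0.12 + 42·0.18 + 56·0.15 + 72·0.17] / 0.69
 = 33.2 / 0.69
 = 3320/69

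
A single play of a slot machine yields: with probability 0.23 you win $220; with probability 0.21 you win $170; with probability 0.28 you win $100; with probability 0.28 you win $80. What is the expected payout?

E[payout] = 220·0.23 + 170·0.21 + 100·0.28 + 80·0.28
 = 50.6 + 35.7 + 28 + 22.4
 = 136.7

136.7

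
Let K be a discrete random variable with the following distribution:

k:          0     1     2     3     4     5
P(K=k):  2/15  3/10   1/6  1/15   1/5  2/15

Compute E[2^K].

9.4

E[2^K] = Σ 2^k·P(K=k)
 = 1·2/15 + 2·3/10 + 4·1/6 + 8·1/15 + 16·1/5 + 32·2/15
 = 2/15 + 3/5 + 2/3 + 8/15 + 16/5 + 64/15
 = 47/5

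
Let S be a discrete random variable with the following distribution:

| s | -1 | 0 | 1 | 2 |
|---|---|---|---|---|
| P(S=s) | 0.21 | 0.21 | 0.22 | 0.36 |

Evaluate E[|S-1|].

E[|S-1|] = Σ |s-1|·P(S=s)
 = 2·0.21 + 1·0.21 + 0·0.22 + 1·0.36
 = 0.42 + 0.21 + 0 + 0.36
 = 0.99

0.99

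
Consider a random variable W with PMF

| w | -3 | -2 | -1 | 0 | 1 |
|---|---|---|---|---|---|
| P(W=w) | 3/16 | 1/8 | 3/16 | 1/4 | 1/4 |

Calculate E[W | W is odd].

-0.8

P(W is odd) = 3/16 + 3/16 + 1/4 = 5/8.
E[W | W is odd] = [(-3)·3/16 + (-1)·3/16 + 1·1/4] / (5/8)
 = -1/2 / (5/8)
 = -4/5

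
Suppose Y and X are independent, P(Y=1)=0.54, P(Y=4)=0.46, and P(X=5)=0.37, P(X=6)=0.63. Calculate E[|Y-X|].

E[|Y-X|] = Σ_y Σ_x |y-x| · P(Y=y)P(X=x)
 = 4·0.1998 + 5·0.3402 + 1·0.1702 + 2·0.2898
 = 0.7992 + 1.701 + 0.1702 + 0.5796
 = 3.25

3.25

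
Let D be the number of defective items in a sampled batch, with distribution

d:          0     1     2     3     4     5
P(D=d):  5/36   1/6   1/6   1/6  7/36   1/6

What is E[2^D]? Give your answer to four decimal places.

10.9167

E[2^D] = Σ 2^d·P(D=d)
 = 1·5/36 + 2·1/6 + 4·1/6 + 8·1/6 + 16·7/36 + 32·1/6
 = 5/36 + 1/3 + 2/3 + 4/3 + 28/9 + 16/3
 = 131/12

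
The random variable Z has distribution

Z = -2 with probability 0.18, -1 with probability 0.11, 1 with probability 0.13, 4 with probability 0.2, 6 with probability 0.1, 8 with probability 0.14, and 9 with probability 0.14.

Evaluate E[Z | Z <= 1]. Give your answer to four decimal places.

P(Z <= 1) = 0.18 + 0.11 + 0.13 = 0.42.
E[Z | Z <= 1] = [(-2)·0.18 + (-1)·0.11 + 1·0.13] / 0.42
 = -0.34 / 0.42
 = -17/21

-0.8095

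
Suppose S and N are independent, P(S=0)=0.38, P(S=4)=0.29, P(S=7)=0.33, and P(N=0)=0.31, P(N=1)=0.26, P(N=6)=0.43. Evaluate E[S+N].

6.31

E[S+N] = Σ_s Σ_n (s+n) · P(S=s)P(N=n)
 = 0·0.1178 + 1·0.0988 + 6·0.1634 + 4·0.0899 + 5·0.0754 + 10·0.1247 + 7·0.1023 + 8·0.0858 + 13·0.1419
 = 0 + 0.0988 + 0.9804 + 0.3596 + 0.377 + 1.247 + 0.7161 + 0.6864 + 1.8447
 = 6.31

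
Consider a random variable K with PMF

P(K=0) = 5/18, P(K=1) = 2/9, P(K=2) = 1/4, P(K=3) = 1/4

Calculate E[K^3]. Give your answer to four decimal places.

E[K^3] = Σ k^3·P(K=k)
 = 0·5/18 + 1·2/9 + 8·1/4 + 27·1/4
 = 0 + 2/9 + 2 + 27/4
 = 323/36

8.9722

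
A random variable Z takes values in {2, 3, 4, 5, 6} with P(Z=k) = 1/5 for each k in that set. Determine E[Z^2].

18

E[Z^2] = Σ z^2·P(Z=z)
 = 4·1/5 + 9·1/5 + 16·1/5 + 25·1/5 + 36·1/5
 = 4/5 + 9/5 + 16/5 + 5 + 36/5
 = 18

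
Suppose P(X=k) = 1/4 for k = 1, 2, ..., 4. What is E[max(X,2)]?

E[max(X,2)] = Σ max(x,2)·P(X=x)
 = 2·1/4 + 2·1/4 + 3·1/4 + 4·1/4
 = 1/2 + 1/2 + 3/4 + 1
 = 11/4

2.75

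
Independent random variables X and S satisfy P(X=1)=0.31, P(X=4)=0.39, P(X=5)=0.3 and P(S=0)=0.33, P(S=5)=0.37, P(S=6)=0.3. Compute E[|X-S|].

E[|X-S|] = Σ_x Σ_s |x-s| · P(X=x)P(S=s)
 = 1·0.1023 + 4·0.1147 + 5·0.093 + 4·0.1287 + 1·0.1443 + 2·0.117 + 5·0.099 + 0·0.111 + 1·0.09
 = 0.1023 + 0.4588 + 0.465 + 0.5148 + 0.1443 + 0.234 + 0.495 + 0 + 0.09
 = 2.5042

2.5042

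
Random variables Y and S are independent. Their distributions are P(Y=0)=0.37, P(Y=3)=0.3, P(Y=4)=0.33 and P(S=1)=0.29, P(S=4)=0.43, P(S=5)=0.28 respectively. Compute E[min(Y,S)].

1.7589

E[min(Y,S)] = Σ_y Σ_s min(y,s) · P(Y=y)P(S=s)
 = 0·0.1073 + 0·0.1591 + 0·0.1036 + 1·0.087 + 3·0.129 + 3·0.084 + 1·0.0957 + 4·0.1419 + 4·0.0924
 = 0 + 0 + 0 + 0.087 + 0.387 + 0.252 + 0.0957 + 0.5676 + 0.3696
 = 1.7589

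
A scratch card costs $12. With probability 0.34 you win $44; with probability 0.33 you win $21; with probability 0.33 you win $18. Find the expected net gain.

15.83

E[payout] = 44·0.34 + 21·0.33 + 18·0.33
 = 14.96 + 6.93 + 5.94
 = 27.83
Net = 27.83 - 12 = 15.83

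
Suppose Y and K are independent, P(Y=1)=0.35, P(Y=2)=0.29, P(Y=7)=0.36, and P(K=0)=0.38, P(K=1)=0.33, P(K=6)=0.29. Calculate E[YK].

E[YK] = Σ_y Σ_k yk · P(Y=y)P(K=k)
 = 0·0.133 + 1·0.1155 + 6·0.1015 + 0·0.1102 + 2·0.0957 + 12·0.0841 + 0·0.1368 + 7·0.1188 + 42·0.1044
 = 0 + 0.1155 + 0.609 + 0 + 0.1914 + 1.0092 + 0 + 0.8316 + 4.3848
 = 7.1415

7.1415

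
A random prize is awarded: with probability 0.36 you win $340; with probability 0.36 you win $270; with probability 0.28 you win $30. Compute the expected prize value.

228

E[payout] = 340·0.36 + 270·0.36 + 30·0.28
 = 122.4 + 97.2 + 8.4
 = 228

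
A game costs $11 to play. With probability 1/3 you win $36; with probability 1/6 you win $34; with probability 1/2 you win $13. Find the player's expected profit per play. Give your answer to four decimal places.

E[payout] = 36·1/3 + 34·1/6 + 13·1/2
 = 12 + 17/3 + 13/2
 = 145/6
Net = 145/6 - 11 = 79/6

13.1667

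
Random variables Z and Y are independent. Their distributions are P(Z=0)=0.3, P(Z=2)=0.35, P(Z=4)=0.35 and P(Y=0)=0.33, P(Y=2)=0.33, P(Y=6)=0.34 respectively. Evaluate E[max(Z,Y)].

3.624

E[max(Z,Y)] = Σ_z Σ_y max(z,y) · P(Z=z)P(Y=y)
 = 0·0.099 + 2·0.099 + 6·0.102 + 2·0.1155 + 2·0.1155 + 6·0.119 + 4·0.1155 + 4·0.1155 + 6·0.119
 = 0 + 0.198 + 0.612 + 0.231 + 0.231 + 0.714 + 0.462 + 0.462 + 0.714
 = 3.624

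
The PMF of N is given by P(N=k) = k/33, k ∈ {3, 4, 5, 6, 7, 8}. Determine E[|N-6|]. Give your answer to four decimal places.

E[|N-6|] = Σ |n-6|·P(N=n)
 = 3·1/11 + 2·4/33 + 1·5/33 + 0·2/11 + 1·7/33 + 2·8/33
 = 3/11 + 8/33 + 5/33 + 0 + 7/33 + 16/33
 = 15/11

1.3636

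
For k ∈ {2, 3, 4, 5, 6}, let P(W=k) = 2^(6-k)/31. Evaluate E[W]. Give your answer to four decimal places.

2.8387

E[W] = Σ w·P(W=w)
 = 2·16/31 + 3·8/31 + 4·4/31 + 5·2/31 + 6·1/31
 = 32/31 + 24/31 + 16/31 + 10/31 + 6/31
 = 88/31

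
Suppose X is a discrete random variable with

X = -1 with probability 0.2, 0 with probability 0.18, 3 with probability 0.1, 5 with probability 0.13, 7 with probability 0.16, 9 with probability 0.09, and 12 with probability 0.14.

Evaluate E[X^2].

39.64

E[X^2] = Σ x^2·P(X=x)
 = 1·0.2 + 0·0.18 + 9·0.1 + 25·0.13 + 49·0.16 + 81·0.09 + 144·0.14
 = 0.2 + 0 + 0.9 + 3.25 + 7.84 + 7.29 + 20.16
 = 39.64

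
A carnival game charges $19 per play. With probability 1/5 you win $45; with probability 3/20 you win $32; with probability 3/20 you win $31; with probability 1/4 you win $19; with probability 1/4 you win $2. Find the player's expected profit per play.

4.7

E[payout] = 45·1/5 + 32·3/20 + 31·3/20 + 19·1/4 + 2·1/4
 = 9 + 24/5 + 93/20 + 19/4 + 1/2
 = 237/10
Net = 237/10 - 19 = 47/10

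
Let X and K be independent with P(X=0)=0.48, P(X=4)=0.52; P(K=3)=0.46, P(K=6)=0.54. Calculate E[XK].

9.6096

E[XK] = Σ_x Σ_k xk · P(X=x)P(K=k)
 = 0·0.2208 + 0·0.2592 + 12·0.2392 + 24·0.2808
 = 0 + 0 + 2.8704 + 6.7392
 = 9.6096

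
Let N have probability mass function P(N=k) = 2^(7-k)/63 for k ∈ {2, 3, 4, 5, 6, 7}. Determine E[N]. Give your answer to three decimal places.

E[N] = Σ n·P(N=n)
 = 2·32/63 + 3·16/63 + 4·8/63 + 5·4/63 + 6·2/63 + 7·1/63
 = 64/63 + 16/21 + 32/63 + 20/63 + 4/21 + 1/9
 = 61/21

2.905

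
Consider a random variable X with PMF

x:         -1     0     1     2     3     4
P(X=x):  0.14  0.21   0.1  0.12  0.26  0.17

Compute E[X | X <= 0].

-0.4

P(X <= 0) = 0.14 + 0.21 = 0.35.
E[X | X <= 0] = [(-1)·0.14 + 0·0.21] / 0.35
 = -0.14 / 0.35
 = -2/5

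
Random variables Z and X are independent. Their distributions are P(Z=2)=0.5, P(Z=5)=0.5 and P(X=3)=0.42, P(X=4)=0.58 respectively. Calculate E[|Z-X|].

1.5

E[|Z-X|] = Σ_z Σ_x |z-x| · P(Z=z)P(X=x)
 = 1·0.21 + 2·0.29 + 2·0.21 + 1·0.29
 = 0.21 + 0.58 + 0.42 + 0.29
 = 1.5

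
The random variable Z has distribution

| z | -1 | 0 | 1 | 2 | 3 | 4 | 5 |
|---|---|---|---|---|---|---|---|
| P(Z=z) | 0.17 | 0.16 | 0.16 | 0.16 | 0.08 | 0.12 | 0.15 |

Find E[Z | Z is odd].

P(Z is odd) = 0.17 + 0.16 + 0.08 + 0.15 = 0.56.
E[Z | Z is odd] = [(-1)·0.17 + 1·0.16 + 3·0.08 + 5·0.15] / 0.56
 = 0.98 / 0.56
 = 7/4

1.75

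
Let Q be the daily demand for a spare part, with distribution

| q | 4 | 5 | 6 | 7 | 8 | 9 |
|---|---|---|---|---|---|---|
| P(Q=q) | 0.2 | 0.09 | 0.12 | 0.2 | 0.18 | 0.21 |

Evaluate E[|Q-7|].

1.5

E[|Q-7|] = Σ |q-7|·P(Q=q)
 = 3·0.2 + 2·0.09 + 1·0.12 + 0·0.2 + 1·0.18 + 2·0.21
 = 0.6 + 0.18 + 0.12 + 0 + 0.18 + 0.42
 = 1.5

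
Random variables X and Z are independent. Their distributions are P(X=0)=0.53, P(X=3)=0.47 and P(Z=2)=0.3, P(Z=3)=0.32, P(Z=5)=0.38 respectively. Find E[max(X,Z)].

3.601

E[max(X,Z)] = Σ_x Σ_z max(x,z) · P(X=x)P(Z=z)
 = 2·0.159 + 3·0.1696 + 5·0.2014 + 3·0.141 + 3·0.1504 + 5·0.1786
 = 0.318 + 0.5088 + 1.007 + 0.423 + 0.4512 + 0.893
 = 3.601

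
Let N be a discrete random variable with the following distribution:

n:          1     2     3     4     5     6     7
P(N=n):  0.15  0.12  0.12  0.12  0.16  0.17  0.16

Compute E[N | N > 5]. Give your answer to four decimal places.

P(N > 5) = 0.17 + 0.16 = 0.33.
E[N | N > 5] = [6·0.17 + 7·0.16] / 0.33
 = 2.14 / 0.33
 = 214/33

6.4848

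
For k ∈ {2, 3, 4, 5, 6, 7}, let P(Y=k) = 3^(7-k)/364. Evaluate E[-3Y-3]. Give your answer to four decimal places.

-10.4753

E[-3Y-3] = Σ (-3y-3)·P(Y=y)
 = (-9)·243/364 + (-12)·81/364 + (-15)·27/364 + (-18)·9/364 + (-21)·3/364 + (-24)·1/364
 = (-2187/364) + (-243/91) + (-405/364) + (-81/182) + (-9/52) + (-6/91)
 = -3813/364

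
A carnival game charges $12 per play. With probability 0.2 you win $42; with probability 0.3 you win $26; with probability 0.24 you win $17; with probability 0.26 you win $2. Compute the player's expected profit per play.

8.8

E[payout] = 42·0.2 + 26·0.3 + 17·0.24 + 2·0.26
 = 8.4 + 7.8 + 4.08 + 0.52
 = 20.8
Net = 20.8 - 12 = 8.8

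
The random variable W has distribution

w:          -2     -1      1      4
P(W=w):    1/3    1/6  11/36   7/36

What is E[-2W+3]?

E[-2W+3] = Σ (-2w+3)·P(W=w)
 = 7·1/3 + 5·1/6 + 1·11/36 + (-5)·7/36
 = 7/3 + 5/6 + 11/36 + (-35/36)
 = 5/2

2.5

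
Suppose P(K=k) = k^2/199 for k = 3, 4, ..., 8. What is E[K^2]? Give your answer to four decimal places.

E[K^2] = Σ k^2·P(K=k)
 = 9·9/199 + 16·16/199 + 25·25/199 + 36·36/199 + 49·49/199 + 64·64/199
 = 81/199 + 256/199 + 625/199 + 1296/199 + 2401/199 + 4096/199
 = 8755/199

43.9950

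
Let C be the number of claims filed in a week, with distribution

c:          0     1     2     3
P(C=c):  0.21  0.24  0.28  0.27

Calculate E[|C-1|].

1.03

E[|C-1|] = Σ |c-1|·P(C=c)
 = 1·0.21 + 0·0.24 + 1·0.28 + 2·0.27
 = 0.21 + 0 + 0.28 + 0.54
 = 1.03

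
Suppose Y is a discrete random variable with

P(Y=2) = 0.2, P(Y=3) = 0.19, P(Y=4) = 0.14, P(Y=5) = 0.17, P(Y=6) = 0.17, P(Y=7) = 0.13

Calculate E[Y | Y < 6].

P(Y < 6) = 0.2 + 0.19 + 0.14 + 0.17 = 0.7.
E[Y | Y < 6] = [2·0.2 + 3·0.19 + 4·0.14 + 5·0.17] / 0.7
 = 2.38 / 0.7
 = 17/5

3.4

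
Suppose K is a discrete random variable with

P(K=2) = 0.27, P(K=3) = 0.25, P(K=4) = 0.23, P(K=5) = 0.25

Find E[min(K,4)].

E[min(K,4)] = Σ min(k,4)·P(K=k)
 = 2·0.27 + 3·0.25 + 4·0.23 + 4·0.25
 = 0.54 + 0.75 + 0.92 + 1
 = 3.21

3.21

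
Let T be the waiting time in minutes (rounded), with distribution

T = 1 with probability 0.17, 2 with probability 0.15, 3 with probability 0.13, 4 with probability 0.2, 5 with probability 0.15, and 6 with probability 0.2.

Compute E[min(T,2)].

1.83

E[min(T,2)] = Σ min(t,2)·P(T=t)
 = 1·0.17 + 2·0.15 + 2·0.13 + 2·0.2 + 2·0.15 + 2·0.2
 = 0.17 + 0.3 + 0.26 + 0.4 + 0.3 + 0.4
 = 1.83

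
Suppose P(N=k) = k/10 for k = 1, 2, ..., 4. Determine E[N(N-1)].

E[N(N-1)] = Σ n(n-1)·P(N=n)
 = 0·1/10 + 2·1/5 + 6·3/10 + 12·2/5
 = 0 + 2/5 + 9/5 + 24/5
 = 7

7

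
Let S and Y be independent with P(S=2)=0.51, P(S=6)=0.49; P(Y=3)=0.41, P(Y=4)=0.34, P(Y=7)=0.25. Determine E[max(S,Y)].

E[max(S,Y)] = Σ_s Σ_y max(s,y) · P(S=s)P(Y=y)
 = 3·0.2091 + 4·0.1734 + 7·0.1275 + 6·0.2009 + 6·0.1666 + 7·0.1225
 = 0.6273 + 0.6936 + 0.8925 + 1.2054 + 0.9996 + 0.8575
 = 5.2759

5.2759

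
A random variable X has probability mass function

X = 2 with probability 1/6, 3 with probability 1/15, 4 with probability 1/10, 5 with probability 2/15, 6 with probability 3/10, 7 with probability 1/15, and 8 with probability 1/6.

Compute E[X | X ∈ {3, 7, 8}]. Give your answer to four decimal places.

P(X ∈ {3, 7, 8}) = 1/15 + 1/15 + 1/6 = 3/10.
E[X | X ∈ {3, 7, 8}] = [3·1/15 + 7·1/15 + 8·1/6] / (3/10)
 = 2 / (3/10)
 = 20/3

6.6667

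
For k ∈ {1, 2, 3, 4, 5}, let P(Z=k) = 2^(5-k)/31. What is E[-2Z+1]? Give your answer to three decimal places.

-2.677

E[-2Z+1] = Σ (-2z+1)·P(Z=z)
 = (-1)·16/31 + (-3)·8/31 + (-5)·4/31 + (-7)·2/31 + (-9)·1/31
 = (-16/31) + (-24/31) + (-20/31) + (-14/31) + (-9/31)
 = -83/31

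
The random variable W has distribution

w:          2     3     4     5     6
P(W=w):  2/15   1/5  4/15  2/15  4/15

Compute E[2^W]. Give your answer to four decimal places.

E[2^W] = Σ 2^w·P(W=w)
 = 4·2/15 + 8·1/5 + 16·4/15 + 32·2/15 + 64·4/15
 = 8/15 + 8/5 + 64/15 + 64/15 + 256/15
 = 416/15

27.7333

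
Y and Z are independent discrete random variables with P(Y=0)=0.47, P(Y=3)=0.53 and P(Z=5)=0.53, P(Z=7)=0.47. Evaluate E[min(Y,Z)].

1.59

E[min(Y,Z)] = Σ_y Σ_z min(y,z) · P(Y=y)P(Z=z)
 = 0·0.2491 + 0·0.2209 + 3·0.2809 + 3·0.2491
 = 0 + 0 + 0.8427 + 0.7473
 = 1.59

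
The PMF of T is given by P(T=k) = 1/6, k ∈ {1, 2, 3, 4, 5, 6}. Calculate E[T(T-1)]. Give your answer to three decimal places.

11.667

E[T(T-1)] = Σ t(t-1)·P(T=t)
 = 0·1/6 + 2·1/6 + 6·1/6 + 12·1/6 + 20·1/6 + 30·1/6
 = 0 + 1/3 + 1 + 2 + 10/3 + 5
 = 35/3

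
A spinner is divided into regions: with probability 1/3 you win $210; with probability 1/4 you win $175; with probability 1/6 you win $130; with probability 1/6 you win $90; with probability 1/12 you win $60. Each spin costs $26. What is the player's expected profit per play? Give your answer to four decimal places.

E[payout] = 210·1/3 + 175·1/4 + 130·1/6 + 90·1/6 + 60·1/12
 = 70 + 175/4 + 65/3 + 15 + 5
 = 1865/12
Net = 1865/12 - 26 = 1553/12

129.4167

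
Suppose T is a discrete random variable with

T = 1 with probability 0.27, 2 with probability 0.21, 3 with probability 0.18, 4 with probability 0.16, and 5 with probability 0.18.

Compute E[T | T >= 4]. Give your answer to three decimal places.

P(T >= 4) = 0.16 + 0.18 = 0.34.
E[T | T >= 4] = [4·0.16 + 5·0.18] / 0.34
 = 1.54 / 0.34
 = 77/17

4.529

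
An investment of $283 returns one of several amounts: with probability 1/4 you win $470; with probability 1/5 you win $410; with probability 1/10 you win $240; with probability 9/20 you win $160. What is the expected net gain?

E[payout] = 470·1/4 + 410·1/5 + 240·1/10 + 160·9/20
 = 235/2 + 82 + 24 + 72
 = 591/2
Net = 591/2 - 283 = 25/2

12.5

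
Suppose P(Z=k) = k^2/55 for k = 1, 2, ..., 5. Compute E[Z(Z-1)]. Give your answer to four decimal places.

13.7091

E[Z(Z-1)] = Σ z(z-1)·P(Z=z)
 = 0·1/55 + 2·4/55 + 6·9/55 + 12·16/55 + 20·5/11
 = 0 + 8/55 + 54/55 + 192/55 + 100/11
 = 754/55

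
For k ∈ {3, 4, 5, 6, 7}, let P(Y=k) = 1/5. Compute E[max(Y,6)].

E[max(Y,6)] = Σ max(y,6)·P(Y=y)
 = 6·1/5 + 6·1/5 + 6·1/5 + 6·1/5 + 7·1/5
 = 6/5 + 6/5 + 6/5 + 6/5 + 7/5
 = 31/5

6.2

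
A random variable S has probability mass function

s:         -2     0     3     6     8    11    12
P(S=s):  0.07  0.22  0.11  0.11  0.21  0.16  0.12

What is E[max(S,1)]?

E[max(S,1)] = Σ max(s,1)·P(S=s)
 = 1·0.07 + 1·0.22 + 3·0.11 + 6·0.11 + 8·0.21 + 11·0.16 + 12·0.12
 = 0.07 + 0.22 + 0.33 + 0.66 + 1.68 + 1.76 + 1.44
 = 6.16

6.16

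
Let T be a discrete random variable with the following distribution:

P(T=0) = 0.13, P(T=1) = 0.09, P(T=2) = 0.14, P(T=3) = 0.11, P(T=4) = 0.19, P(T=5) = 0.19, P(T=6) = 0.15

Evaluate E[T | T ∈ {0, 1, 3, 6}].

2.75

P(T ∈ {0, 1, 3, 6}) = 0.13 + 0.09 + 0.11 + 0.15 = 0.48.
E[T | T ∈ {0, 1, 3, 6}] = [0·0.13 + 1·0.09 + 3·0.11 + 6·0.15] / 0.48
 = 1.32 / 0.48
 = 11/4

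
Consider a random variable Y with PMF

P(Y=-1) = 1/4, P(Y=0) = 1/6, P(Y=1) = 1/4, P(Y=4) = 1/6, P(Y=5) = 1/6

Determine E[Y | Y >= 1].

P(Y >= 1) = 1/4 + 1/6 + 1/6 = 7/12.
E[Y | Y >= 1] = [1·1/4 + 4·1/6 + 5·1/6] / (7/12)
 = 7/4 / (7/12)
 = 3

3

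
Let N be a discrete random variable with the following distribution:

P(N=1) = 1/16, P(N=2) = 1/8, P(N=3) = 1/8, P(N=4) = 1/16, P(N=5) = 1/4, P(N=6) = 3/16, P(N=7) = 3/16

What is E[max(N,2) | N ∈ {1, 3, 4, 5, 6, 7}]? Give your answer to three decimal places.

P(N ∈ {1, 3, 4, 5, 6, 7}) = 1/16 + 1/8 + 1/16 + 1/4 + 3/16 + 3/16 = 7/8.
E[max(N,2) | N ∈ {1, 3, 4, 5, 6, 7}] = [2·1/16 + 3·1/8 + 4·1/16 + 5·1/4 + 6·3/16 + 7·3/16] / (7/8)
 = 71/16 / (7/8)
 = 71/14

5.071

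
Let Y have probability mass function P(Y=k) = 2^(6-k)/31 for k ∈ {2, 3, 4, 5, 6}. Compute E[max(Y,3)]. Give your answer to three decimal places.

E[max(Y,3)] = Σ max(y,3)·P(Y=y)
 = 3·16/31 + 3·8/31 + 4·4/31 + 5·2/31 + 6·1/31
 = 48/31 + 24/31 + 16/31 + 10/31 + 6/31
 = 104/31

3.355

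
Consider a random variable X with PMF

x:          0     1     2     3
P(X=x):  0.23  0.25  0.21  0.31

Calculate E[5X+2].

10

E[5X+2] = Σ (5x+2)·P(X=x)
 = 2·0.23 + 7·0.25 + 12·0.21 + 17·0.31
 = 0.46 + 1.75 + 2.52 + 5.27
 = 10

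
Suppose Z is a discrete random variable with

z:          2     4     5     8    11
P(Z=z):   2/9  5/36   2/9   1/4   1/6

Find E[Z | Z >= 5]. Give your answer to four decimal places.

P(Z >= 5) = 2/9 + 1/4 + 1/6 = 23/36.
E[Z | Z >= 5] = [5·2/9 + 8·1/4 + 11·1/6] / (23/36)
 = 89/18 / (23/36)
 = 178/23

7.7391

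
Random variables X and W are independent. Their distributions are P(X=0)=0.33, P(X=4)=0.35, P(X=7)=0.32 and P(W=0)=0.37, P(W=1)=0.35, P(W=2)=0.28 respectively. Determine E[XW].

E[XW] = Σ_x Σ_w xw · P(X=x)P(W=w)
 = 0·0.1221 + 0·0.1155 + 0·0.0924 + 0·0.1295 + 4·0.1225 + 8·0.098 + 0·0.1184 + 7·0.112 + 14·0.0896
 = 0 + 0 + 0 + 0 + 0.49 + 0.784 + 0 + 0.784 + 1.2544
 = 3.3124

3.3124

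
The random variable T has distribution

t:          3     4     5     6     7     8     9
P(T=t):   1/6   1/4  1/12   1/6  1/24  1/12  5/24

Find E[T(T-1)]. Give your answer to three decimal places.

32.083

E[T(T-1)] = Σ t(t-1)·P(T=t)
 = 6·1/6 + 12·1/4 + 20·1/12 + 30·1/6 + 42·1/24 + 56·1/12 + 72·5/24
 = 1 + 3 + 5/3 + 5 + 7/4 + 14/3 + 15
 = 385/12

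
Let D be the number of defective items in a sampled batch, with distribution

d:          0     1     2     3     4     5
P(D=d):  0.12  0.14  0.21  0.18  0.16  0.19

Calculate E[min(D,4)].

2.5

E[min(D,4)] = Σ min(d,4)·P(D=d)
 = 0·0.12 + 1·0.14 + 2·0.21 + 3·0.18 + 4·0.16 + 4·0.19
 = 0 + 0.14 + 0.42 + 0.54 + 0.64 + 0.76
 = 2.5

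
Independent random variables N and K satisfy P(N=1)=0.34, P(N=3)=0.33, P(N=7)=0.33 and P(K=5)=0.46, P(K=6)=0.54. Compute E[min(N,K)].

3.1582

E[min(N,K)] = Σ_n Σ_k min(n,k) · P(N=n)P(K=k)
 = 1·0.1564 + 1·0.1836 + 3·0.1518 + 3·0.1782 + 5·0.1518 + 6·0.1782
 = 0.1564 + 0.1836 + 0.4554 + 0.5346 + 0.759 + 1.0692
 = 3.1582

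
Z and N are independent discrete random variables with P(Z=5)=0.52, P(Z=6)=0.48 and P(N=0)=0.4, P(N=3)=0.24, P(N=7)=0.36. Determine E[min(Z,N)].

E[min(Z,N)] = Σ_z Σ_n min(z,n) · P(Z=z)P(N=n)
 = 0·0.208 + 3·0.1248 + 5·0.1872 + 0·0.192 + 3·0.1152 + 6·0.1728
 = 0 + 0.3744 + 0.936 + 0 + 0.3456 + 1.0368
 = 2.6928

2.6928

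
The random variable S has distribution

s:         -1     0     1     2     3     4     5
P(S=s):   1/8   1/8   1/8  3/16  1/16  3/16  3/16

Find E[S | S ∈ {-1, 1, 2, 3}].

P(S ∈ {-1, 1, 2, 3}) = 1/8 + 1/8 + 3/16 + 1/16 = 1/2.
E[S | S ∈ {-1, 1, 2, 3}] = [(-1)·1/8 + 1·1/8 + 2·3/16 + 3·1/16] / (1/2)
 = 9/16 / (1/2)
 = 9/8

1.125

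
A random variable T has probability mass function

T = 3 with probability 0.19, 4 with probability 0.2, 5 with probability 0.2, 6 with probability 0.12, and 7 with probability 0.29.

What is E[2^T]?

E[2^T] = Σ 2^t·P(T=t)
 = 8·0.19 + 16·0.2 + 32·0.2 + 64·0.12 + 128·0.29
 = 1.52 + 3.2 + 6.4 + 7.68 + 37.12
 = 55.92

55.92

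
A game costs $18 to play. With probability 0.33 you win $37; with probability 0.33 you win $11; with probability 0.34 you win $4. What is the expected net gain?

-0.8

E[payout] = 37·0.33 + 11·0.33 + 4·0.34
 = 12.21 + 3.63 + 1.36
 = 17.2
Net = 17.2 - 18 = -0.8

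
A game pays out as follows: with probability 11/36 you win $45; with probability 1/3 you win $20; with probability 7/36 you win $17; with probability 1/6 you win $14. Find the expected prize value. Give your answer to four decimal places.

E[payout] = 45·11/36 + 20·1/3 + 17·7/36 + 14·1/6
 = 55/4 + 20/3 + 119/36 + 7/3
 = 469/18

26.0556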